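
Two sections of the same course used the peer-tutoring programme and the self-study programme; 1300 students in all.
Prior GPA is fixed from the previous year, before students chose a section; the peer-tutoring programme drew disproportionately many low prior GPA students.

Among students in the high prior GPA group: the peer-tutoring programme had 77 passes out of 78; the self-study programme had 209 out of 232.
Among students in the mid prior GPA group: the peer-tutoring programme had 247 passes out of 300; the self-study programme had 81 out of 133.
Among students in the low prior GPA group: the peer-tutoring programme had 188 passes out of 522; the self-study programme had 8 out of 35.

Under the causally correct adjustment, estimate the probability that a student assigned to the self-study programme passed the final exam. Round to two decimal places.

0.52

Here prior GPA band is a common cause — it drives both which teaching method a case falls under and the outcome. The crude comparison mixes populations; the stratum-specific rates are the causally relevant ones.
Standardising the self-study programme to the population prior GPA band mix: 0.238·209/232 + 0.333·81/133 + 0.428·8/35 = 0.516.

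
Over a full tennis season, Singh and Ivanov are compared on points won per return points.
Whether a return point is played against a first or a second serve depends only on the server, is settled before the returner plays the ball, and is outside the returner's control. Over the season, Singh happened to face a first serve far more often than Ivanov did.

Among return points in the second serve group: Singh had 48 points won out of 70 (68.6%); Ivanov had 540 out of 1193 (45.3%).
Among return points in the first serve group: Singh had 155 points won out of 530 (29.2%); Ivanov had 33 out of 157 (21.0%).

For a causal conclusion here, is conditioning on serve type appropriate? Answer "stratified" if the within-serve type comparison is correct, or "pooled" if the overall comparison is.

Here serve type is a common cause — it drives both which player a case falls under and the outcome. The crude comparison mixes populations; the stratum-specific rates are the causally relevant ones.
Within each level — second serve: 68.6% vs 45.3%; first serve: 29.2% vs 21.0% — Singh is higher every time.

stratified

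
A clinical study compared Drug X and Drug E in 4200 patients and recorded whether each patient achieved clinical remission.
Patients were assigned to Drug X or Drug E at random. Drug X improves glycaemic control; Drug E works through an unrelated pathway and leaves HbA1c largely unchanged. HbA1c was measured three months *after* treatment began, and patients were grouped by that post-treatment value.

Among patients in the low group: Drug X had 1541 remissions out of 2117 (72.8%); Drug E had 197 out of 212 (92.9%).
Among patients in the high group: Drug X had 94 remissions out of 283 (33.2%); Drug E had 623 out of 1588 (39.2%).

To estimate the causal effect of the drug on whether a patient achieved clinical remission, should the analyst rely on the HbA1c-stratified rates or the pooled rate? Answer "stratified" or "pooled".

Drug E is higher inside every HbA1c stratum but Drug X is higher in aggregate. Whether to stratify depends on how HbA1c relates to the drug.
HbA1c is downstream of the drug. One should not condition on a consequence of treatment, so the overall rates are the right comparison.
Pooled: Drug X 68.1% vs Drug E 45.6%; Drug X is higher overall.

pooled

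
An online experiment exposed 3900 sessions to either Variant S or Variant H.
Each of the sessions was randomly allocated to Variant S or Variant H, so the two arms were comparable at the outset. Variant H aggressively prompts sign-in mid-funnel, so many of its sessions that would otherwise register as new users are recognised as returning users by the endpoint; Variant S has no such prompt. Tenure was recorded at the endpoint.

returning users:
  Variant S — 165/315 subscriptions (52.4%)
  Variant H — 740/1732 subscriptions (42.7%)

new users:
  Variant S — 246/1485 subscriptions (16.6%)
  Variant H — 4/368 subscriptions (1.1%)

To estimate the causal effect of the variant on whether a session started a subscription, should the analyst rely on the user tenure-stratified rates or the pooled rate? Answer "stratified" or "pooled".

pooled

Variant S is higher inside every user tenure stratum but Variant H is higher in aggregate. Whether to stratify depends on how user tenure relates to the variant.
User tenure lies on the pathway variant → user tenure → outcome, so adjusting for it blocks the indirect effect. For the total causal effect of variant, use the unadjusted pooled rates.
Pooled: Variant S 22.8% vs Variant H 35.4%; Variant H is higher overall.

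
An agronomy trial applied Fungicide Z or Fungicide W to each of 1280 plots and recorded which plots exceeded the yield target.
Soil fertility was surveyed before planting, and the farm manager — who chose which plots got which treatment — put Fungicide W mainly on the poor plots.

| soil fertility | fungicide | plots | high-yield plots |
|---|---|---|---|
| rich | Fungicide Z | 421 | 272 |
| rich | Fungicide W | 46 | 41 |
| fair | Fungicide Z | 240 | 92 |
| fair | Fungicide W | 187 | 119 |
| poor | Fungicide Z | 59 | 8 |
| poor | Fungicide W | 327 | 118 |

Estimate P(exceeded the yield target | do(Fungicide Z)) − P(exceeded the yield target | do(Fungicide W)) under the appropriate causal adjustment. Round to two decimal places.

-0.24

The soil fertility-specific comparison favours Fungicide W throughout, but the pooled figures favour Fungicide Z. The question is whether to condition on soil fertility.
Soil fertility is set before the fungicide has any effect — it is not caused by the fungicide — and it independently drives the outcome. That makes it a confounder, so the causal comparison is within soil fertility levels.
Adjusting over the population distribution of soil fertility: 0.365·(0.646−0.891) + 0.334·(0.383−0.636) + 0.302·(0.136−0.361) = -0.242.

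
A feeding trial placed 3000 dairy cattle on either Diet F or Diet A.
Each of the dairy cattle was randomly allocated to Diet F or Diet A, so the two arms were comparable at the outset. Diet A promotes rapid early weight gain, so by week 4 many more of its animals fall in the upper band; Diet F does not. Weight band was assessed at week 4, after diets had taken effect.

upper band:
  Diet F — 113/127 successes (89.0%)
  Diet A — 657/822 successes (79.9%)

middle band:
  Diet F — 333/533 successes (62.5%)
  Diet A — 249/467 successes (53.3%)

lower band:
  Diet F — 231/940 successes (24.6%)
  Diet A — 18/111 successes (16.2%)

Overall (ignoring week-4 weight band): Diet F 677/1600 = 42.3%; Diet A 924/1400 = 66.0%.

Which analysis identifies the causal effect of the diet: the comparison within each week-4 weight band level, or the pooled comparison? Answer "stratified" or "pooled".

Stratifying would compare diets among dairy cattle the diets themselves sorted into week-4 weight band groups — a form of selection on an intermediate. The unconditioned pooled rates give the total causal effect.
Pooled: Diet F 42.3% vs Diet A 66.0%; Diet A is higher overall.

pooled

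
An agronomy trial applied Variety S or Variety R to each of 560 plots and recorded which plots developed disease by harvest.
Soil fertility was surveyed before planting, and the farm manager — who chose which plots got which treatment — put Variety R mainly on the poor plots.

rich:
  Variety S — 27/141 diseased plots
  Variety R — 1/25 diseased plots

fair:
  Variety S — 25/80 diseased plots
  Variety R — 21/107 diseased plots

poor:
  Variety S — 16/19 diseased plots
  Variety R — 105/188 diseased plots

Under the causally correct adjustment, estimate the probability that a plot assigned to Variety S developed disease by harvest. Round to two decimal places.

The soil fertility-specific comparison favours Variety R throughout, but the pooled figures favour Variety S. The question is whether to condition on soil fertility.
Here soil fertility is a common cause — it drives both which variety a case falls under and the outcome. The crude comparison mixes populations; the stratum-specific rates are the causally relevant ones.
Standardising Variety S to the population soil fertility mix: 0.296·27/141 + 0.334·25/80 + 0.370·16/19 = 0.472.

0.47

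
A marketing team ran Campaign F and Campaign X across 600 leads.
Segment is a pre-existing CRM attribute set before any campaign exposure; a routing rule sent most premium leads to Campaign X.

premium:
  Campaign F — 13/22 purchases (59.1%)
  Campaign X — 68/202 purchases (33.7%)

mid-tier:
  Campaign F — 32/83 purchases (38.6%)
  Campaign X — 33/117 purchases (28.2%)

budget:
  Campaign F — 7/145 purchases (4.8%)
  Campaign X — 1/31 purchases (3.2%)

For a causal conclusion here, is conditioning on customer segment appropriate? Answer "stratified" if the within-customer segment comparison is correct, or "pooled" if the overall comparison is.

Here customer segment is a common cause — it drives both which campaign a case falls under and the outcome. The crude comparison mixes populations; the stratum-specific rates are the causally relevant ones.
Within each level — premium: 59.1% vs 33.7%; mid-tier: 38.6% vs 28.2%; budget: 4.8% vs 3.2% — Campaign F is higher every time.

stratified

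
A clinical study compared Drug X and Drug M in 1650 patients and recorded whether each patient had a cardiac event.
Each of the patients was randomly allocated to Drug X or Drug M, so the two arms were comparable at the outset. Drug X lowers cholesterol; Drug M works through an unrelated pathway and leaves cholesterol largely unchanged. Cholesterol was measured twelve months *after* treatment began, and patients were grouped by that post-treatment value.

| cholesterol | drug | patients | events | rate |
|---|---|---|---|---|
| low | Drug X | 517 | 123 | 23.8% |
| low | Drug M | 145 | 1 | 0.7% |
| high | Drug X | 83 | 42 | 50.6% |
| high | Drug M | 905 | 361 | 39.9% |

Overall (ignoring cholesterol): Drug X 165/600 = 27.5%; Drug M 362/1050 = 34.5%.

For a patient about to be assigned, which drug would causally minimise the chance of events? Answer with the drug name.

Cholesterol here is a post-treatment variable shaped by the drug; conditioning on it would introduce bias rather than remove it. The overall comparison is the causal one.
Pooled: Drug X 27.5% vs Drug M 34.5%; Drug X is lower overall.

Drug X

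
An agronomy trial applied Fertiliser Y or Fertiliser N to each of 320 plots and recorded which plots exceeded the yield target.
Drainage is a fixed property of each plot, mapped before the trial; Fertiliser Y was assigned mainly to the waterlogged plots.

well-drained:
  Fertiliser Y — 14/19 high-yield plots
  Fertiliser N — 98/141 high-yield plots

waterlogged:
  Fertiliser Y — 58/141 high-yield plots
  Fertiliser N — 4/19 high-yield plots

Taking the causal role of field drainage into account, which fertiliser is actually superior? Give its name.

Nothing the fertiliser does changes field drainage; the imbalance is an allocation artefact. With field drainage also predicting the outcome, the pooled figure is confounded, and the within-stratum comparison is the causal one.
Within each level — well-drained: 73.7% vs 69.5%; waterlogged: 41.1% vs 21.1% — Fertiliser Y is higher every time.

Fertiliser Y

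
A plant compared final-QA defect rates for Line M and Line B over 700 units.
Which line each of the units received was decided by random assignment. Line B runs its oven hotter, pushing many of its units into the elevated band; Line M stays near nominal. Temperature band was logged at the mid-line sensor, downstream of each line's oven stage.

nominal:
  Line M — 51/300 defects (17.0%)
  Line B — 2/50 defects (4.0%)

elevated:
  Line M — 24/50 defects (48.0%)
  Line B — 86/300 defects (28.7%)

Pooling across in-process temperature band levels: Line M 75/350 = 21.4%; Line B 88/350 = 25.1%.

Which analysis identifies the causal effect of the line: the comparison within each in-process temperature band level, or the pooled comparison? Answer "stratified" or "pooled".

Line B is lower inside every in-process temperature band stratum but Line M is lower in aggregate. Whether to stratify depends on how in-process temperature band relates to the line.
Because the line influences in-process temperature band, in-process temperature band is a post-treatment mediator, not a confounder. Stratifying on it would bias the estimate; the causal effect is the crude pooled difference.
Pooled: Line M 21.4% vs Line B 25.1%; Line M is lower overall.

pooled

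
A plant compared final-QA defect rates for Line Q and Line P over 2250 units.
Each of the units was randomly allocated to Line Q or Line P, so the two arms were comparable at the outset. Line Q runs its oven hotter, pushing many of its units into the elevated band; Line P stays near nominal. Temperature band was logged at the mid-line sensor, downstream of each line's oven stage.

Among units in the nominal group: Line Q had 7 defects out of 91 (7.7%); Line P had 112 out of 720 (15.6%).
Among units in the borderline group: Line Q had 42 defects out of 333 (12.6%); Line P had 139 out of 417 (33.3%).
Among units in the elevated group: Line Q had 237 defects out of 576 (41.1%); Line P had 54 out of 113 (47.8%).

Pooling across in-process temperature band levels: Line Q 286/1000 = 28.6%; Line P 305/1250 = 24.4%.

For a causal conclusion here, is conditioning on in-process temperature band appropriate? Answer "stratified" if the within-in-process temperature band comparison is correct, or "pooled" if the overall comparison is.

Line Q is lower inside every in-process temperature band stratum but Line P is lower in aggregate. Whether to stratify depends on how in-process temperature band relates to the line.
Because the line influences in-process temperature band, in-process temperature band is a post-treatment mediator, not a confounder. Stratifying on it would bias the estimate; the causal effect is the crude pooled difference.
Pooled: Line Q 28.6% vs Line P 24.4%; Line P is lower overall.

pooled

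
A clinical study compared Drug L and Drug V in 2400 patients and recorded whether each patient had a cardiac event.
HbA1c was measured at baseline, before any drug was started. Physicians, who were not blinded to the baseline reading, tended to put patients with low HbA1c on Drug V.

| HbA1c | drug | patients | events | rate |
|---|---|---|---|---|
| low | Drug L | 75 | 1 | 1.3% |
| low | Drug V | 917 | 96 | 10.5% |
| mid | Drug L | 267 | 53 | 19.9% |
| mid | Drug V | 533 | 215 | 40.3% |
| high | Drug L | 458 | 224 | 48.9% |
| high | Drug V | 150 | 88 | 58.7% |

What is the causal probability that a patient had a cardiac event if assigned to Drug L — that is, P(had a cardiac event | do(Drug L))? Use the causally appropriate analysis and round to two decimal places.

HbA1c is set before the drug has any effect — it is not caused by the drug — and it independently drives the outcome. That makes it a confounder, so the causal comparison is within HbA1c levels.
Standardising Drug L to the population HbA1c mix: 0.413·1/75 + 0.333·53/267 + 0.253·224/458 = 0.196.

0.20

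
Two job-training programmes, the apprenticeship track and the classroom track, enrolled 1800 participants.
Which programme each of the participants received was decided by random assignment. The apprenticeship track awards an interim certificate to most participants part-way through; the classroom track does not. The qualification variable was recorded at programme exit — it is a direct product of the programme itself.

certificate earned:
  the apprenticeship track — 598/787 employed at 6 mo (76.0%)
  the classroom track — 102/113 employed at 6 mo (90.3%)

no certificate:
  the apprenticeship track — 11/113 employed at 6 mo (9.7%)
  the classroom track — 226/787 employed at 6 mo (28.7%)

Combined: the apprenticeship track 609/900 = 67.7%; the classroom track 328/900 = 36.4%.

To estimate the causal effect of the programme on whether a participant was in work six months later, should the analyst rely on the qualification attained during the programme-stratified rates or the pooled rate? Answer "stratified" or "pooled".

pooled

Within every qualification attained during the programme level the classroom track has the higher rate, yet pooled the apprenticeship track does — Simpson's reversal.
Stratifying would compare programmes among participants the programmes themselves sorted into qualification attained during the programme groups — a form of selection on an intermediate. The unconditioned pooled rates give the total causal effect.
Pooled: the apprenticeship track 67.7% vs the classroom track 36.4%; the apprenticeship track is higher overall.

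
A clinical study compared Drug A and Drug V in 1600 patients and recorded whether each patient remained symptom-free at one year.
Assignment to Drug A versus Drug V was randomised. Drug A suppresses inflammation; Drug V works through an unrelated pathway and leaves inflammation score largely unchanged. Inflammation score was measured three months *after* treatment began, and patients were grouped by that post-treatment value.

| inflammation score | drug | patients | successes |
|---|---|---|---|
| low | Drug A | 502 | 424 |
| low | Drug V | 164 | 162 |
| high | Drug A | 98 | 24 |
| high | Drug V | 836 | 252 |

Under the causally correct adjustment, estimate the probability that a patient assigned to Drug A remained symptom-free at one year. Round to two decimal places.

Stratifying would compare drugs among patients the drugs themselves sorted into inflammation score groups — a form of selection on an intermediate. The unconditioned pooled rates give the total causal effect.
So P(outcome | do(Drug A)) is just the pooled rate for Drug A: 448/600 = 0.747.

0.75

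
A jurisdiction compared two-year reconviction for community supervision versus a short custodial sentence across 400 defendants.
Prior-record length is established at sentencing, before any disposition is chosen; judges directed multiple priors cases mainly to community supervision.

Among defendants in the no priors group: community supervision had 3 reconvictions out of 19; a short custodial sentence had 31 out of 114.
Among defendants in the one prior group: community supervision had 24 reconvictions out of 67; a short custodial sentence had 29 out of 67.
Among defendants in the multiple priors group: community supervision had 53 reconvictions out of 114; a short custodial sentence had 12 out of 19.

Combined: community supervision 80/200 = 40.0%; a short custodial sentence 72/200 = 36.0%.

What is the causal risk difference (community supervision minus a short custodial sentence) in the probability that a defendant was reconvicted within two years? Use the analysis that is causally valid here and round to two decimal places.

Prior-record length differs across dispositions for reasons unrelated to any effect of the disposition itself, and it separately predicts the outcome — a classic confounder. We must compare within prior-record length levels.
Adjusting over the population distribution of prior-record length: 0.333·(0.158−0.272) + 0.335·(0.358−0.433) + 0.333·(0.465−0.632) = -0.118.

-0.12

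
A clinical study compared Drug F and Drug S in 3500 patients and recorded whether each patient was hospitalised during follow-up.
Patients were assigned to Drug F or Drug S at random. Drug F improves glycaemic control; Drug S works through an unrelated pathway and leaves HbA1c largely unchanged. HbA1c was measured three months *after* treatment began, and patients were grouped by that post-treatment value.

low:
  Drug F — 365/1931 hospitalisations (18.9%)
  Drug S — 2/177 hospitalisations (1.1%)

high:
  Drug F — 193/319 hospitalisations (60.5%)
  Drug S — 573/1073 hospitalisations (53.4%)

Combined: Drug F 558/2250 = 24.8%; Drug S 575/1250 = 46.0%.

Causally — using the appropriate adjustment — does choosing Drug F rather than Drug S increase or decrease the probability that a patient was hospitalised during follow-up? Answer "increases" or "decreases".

decreases

HbA1c is downstream of the drug. One should not condition on a consequence of treatment, so the overall rates are the right comparison.
Pooled: Drug F 24.8% vs Drug S 46.0%; Drug F is lower overall.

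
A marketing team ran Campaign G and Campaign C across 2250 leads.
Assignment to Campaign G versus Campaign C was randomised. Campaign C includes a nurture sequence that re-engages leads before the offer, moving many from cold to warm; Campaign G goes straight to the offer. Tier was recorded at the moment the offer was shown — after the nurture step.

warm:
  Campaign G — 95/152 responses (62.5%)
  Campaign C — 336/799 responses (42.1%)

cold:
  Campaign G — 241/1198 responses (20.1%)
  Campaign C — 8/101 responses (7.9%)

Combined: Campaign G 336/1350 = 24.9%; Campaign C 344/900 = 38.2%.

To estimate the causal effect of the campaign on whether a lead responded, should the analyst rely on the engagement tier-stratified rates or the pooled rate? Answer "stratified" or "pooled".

pooled

The stratified and pooled comparisons disagree (Campaign G wins within each engagement tier; Campaign C wins overall), so the answer turns on the causal role of engagement tier.
Engagement tier is recorded after the campaign and is itself shifted by it — it sits on the causal path from campaign to outcome. Conditioning on a mediator would strip out part of the effect we want; the pooled comparison gives the total causal effect.
Pooled: Campaign G 24.9% vs Campaign C 38.2%; Campaign C is higher overall.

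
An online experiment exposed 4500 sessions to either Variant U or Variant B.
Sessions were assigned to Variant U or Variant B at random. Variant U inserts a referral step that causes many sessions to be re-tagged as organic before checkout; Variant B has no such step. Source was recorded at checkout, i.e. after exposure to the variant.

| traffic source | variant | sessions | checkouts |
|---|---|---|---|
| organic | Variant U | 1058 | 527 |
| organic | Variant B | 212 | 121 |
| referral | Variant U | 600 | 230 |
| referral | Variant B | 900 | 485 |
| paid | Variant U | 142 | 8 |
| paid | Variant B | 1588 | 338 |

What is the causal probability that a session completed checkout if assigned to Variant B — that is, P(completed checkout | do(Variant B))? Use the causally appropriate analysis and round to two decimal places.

The traffic source-specific comparison favours Variant B throughout, but the pooled figures favour Variant U. The question is whether to condition on traffic source.
Stratifying would compare variants among sessions the variants themselves sorted into traffic source groups — a form of selection on an intermediate. The unconditioned pooled rates give the total causal effect.
So P(outcome | do(Variant B)) is just the pooled rate for Variant B: 944/2700 = 0.350.

0.35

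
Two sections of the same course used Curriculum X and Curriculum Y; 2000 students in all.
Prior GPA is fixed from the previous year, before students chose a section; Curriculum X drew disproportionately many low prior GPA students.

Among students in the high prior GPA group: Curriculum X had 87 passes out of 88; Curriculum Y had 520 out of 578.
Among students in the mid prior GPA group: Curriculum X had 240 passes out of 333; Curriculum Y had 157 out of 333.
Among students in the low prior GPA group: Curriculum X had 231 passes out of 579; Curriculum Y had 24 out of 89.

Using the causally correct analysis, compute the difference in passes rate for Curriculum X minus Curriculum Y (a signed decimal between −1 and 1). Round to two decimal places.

+0.16

Prior GPA band differs across teaching methods for reasons unrelated to any effect of the teaching method itself, and it separately predicts the outcome — a classic confounder. We must compare within prior GPA band levels.
Adjusting over the population distribution of prior GPA band: 0.333·(0.989−0.900) + 0.333·(0.721−0.471) + 0.334·(0.399−0.270) = +0.156.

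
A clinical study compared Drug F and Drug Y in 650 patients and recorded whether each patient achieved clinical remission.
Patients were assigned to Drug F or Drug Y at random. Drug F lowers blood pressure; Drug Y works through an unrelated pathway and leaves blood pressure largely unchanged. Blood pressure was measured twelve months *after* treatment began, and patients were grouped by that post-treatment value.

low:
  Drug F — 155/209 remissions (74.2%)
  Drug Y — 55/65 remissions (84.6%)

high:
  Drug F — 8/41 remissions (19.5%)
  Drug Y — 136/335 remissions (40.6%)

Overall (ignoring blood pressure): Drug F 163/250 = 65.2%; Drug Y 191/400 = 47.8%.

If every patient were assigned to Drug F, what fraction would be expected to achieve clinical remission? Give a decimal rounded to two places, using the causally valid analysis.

Blood pressure is recorded after the drug and is itself shifted by it — it sits on the causal path from drug to outcome. Conditioning on a mediator would strip out part of the effect we want; the pooled comparison gives the total causal effect.
So P(outcome | do(Drug F)) is just the pooled rate for Drug F: 163/250 = 0.652.

0.65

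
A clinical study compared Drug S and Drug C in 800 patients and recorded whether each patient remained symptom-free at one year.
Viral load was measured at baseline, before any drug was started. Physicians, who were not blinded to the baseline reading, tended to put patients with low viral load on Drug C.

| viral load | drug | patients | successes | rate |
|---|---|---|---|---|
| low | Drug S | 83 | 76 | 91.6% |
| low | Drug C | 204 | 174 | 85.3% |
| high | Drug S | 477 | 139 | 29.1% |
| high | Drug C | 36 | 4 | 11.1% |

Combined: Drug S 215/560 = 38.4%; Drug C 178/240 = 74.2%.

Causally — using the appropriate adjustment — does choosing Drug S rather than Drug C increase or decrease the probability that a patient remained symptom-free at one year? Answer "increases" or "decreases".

increases

Within every viral load level Drug S has the higher rate, yet pooled Drug C does — Simpson's reversal.
Nothing the drug does changes viral load; the imbalance is an allocation artefact. With viral load also predicting the outcome, the pooled figure is confounded, and the within-stratum comparison is the causal one.
Within each level — low: 91.6% vs 85.3%; high: 29.1% vs 11.1% — Drug S is higher every time.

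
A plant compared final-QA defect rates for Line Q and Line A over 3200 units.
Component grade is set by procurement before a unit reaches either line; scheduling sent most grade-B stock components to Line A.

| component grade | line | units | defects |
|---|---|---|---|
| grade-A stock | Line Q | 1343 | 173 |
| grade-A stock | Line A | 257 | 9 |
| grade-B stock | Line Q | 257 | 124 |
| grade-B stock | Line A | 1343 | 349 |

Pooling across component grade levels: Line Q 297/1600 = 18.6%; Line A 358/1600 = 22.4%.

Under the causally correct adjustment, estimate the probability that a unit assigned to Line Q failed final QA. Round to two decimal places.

Within every component grade level Line A has the lower rate, yet pooled Line Q does — Simpson's reversal.
Component grade is set before the line has any effect — it is not caused by the line — and it independently drives the outcome. That makes it a confounder, so the causal comparison is within component grade levels.
Standardising Line Q to the population component grade mix: 0.500·173/1343 + 0.500·124/257 = 0.306.

0.31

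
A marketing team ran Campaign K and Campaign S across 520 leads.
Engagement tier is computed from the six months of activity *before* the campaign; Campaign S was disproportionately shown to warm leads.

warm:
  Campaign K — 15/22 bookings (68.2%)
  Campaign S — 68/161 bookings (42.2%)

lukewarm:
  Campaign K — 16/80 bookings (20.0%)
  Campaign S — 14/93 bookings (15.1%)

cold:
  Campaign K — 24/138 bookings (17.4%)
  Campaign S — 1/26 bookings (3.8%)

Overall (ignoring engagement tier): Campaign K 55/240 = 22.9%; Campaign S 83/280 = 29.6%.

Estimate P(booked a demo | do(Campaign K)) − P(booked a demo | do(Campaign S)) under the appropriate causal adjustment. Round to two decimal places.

+0.15

Engagement tier differs across campaigns for reasons unrelated to any effect of the campaign itself, and it separately predicts the outcome — a classic confounder. We must compare within engagement tier levels.
Adjusting over the population distribution of engagement tier: 0.352·(0.682−0.422) + 0.333·(0.200−0.151) + 0.315·(0.174−0.038) = +0.150.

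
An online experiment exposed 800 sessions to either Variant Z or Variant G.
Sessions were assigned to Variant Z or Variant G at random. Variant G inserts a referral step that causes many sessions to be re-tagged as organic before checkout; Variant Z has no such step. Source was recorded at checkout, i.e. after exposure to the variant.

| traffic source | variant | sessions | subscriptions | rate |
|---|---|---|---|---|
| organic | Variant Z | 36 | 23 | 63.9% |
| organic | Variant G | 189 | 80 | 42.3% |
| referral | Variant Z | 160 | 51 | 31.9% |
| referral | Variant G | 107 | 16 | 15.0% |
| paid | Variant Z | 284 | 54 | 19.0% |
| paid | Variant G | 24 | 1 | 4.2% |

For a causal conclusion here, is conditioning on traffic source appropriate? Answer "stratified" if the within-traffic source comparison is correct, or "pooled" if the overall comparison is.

pooled

Within every traffic source level Variant Z has the higher rate, yet pooled Variant G does — Simpson's reversal.
Stratifying would compare variants among sessions the variants themselves sorted into traffic source groups — a form of selection on an intermediate. The unconditioned pooled rates give the total causal effect.
Pooled: Variant Z 26.7% vs Variant G 30.3%; Variant G is higher overall.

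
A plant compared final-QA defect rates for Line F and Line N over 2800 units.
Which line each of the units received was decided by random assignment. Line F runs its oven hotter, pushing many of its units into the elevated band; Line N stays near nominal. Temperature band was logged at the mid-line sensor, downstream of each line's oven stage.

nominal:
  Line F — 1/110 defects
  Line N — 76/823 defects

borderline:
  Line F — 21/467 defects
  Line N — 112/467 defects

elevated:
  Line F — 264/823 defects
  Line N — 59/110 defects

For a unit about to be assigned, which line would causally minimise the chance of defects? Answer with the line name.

In-process temperature band here is a post-treatment variable shaped by the line; conditioning on it would introduce bias rather than remove it. The overall comparison is the causal one.
Pooled: Line F 20.4% vs Line N 17.6%; Line N is lower overall.

Line N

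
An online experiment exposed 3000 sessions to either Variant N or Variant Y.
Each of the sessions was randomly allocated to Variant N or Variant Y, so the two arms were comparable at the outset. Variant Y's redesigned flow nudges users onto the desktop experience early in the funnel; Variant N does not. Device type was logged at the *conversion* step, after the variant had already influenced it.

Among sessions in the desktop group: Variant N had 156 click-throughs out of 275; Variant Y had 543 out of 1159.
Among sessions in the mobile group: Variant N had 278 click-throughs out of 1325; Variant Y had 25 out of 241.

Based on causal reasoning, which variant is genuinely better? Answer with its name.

Variant Y

Device type lies on the pathway variant → device type → outcome, so adjusting for it blocks the indirect effect. For the total causal effect of variant, use the unadjusted pooled rates.
Pooled: Variant N 27.1% vs Variant Y 40.6%; Variant Y is higher overall.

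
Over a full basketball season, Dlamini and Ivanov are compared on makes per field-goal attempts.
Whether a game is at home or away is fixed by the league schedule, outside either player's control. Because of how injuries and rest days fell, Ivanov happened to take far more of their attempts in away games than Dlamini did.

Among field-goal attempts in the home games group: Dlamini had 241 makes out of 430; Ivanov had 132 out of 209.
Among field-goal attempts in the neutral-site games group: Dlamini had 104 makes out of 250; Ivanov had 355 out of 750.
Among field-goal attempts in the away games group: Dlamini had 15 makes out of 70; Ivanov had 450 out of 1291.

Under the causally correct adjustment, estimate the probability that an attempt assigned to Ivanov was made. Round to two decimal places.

Game venue is set before the player has any effect — it is not caused by the player — and it independently drives the outcome. That makes it a confounder, so the causal comparison is within game venue levels.
Standardising Ivanov to the population game venue mix: 0.213·132/209 + 0.333·355/750 + 0.454·450/1291 = 0.450.

0.45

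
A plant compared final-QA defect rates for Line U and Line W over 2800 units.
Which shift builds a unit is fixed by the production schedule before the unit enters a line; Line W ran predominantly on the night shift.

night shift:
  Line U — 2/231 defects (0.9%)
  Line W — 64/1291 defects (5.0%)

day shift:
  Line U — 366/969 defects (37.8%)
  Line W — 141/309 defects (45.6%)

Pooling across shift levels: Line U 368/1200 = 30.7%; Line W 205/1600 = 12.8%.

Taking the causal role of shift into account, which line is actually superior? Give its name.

Line U

Shift differs across lines for reasons unrelated to any effect of the line itself, and it separately predicts the outcome — a classic confounder. We must compare within shift levels.
Within each level — night shift: 0.9% vs 5.0%; day shift: 37.8% vs 45.6% — Line U is lower every time.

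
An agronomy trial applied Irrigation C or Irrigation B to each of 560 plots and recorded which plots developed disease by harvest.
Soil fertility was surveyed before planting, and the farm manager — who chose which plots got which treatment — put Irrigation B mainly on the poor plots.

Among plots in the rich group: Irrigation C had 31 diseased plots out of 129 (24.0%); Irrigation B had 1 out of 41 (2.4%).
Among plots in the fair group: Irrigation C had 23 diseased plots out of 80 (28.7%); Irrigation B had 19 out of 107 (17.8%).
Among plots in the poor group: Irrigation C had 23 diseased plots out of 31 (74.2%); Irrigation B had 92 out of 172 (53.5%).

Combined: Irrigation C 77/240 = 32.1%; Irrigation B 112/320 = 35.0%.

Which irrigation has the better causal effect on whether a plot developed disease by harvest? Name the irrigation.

Since soil fertility is a pre-existing factor (not a product of the irrigation) and it affects the outcome on its own, it is a confounder. The stratified rates, not the pooled rate, identify the causal effect.
Within each level — rich: 24.0% vs 2.4%; fair: 28.7% vs 17.8%; poor: 74.2% vs 53.5% — Irrigation B is lower every time.

Irrigation B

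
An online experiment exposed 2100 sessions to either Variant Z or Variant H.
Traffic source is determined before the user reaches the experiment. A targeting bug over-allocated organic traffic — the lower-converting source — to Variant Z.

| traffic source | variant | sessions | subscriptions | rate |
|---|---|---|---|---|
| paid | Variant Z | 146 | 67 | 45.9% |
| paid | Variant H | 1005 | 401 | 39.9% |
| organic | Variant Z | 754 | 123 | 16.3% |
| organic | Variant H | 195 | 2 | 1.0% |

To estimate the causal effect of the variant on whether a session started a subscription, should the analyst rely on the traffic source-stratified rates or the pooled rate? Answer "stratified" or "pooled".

stratified

Within every traffic source level Variant Z has the higher rate, yet pooled Variant H does — Simpson's reversal.
The imbalance in traffic source arose from how sessions were allocated, not from anything the variant did; and traffic source independently affects the outcome. The pooled gap is confounded — condition on traffic source.
Within each level — paid: 45.9% vs 39.9%; organic: 16.3% vs 1.0% — Variant Z is higher every time.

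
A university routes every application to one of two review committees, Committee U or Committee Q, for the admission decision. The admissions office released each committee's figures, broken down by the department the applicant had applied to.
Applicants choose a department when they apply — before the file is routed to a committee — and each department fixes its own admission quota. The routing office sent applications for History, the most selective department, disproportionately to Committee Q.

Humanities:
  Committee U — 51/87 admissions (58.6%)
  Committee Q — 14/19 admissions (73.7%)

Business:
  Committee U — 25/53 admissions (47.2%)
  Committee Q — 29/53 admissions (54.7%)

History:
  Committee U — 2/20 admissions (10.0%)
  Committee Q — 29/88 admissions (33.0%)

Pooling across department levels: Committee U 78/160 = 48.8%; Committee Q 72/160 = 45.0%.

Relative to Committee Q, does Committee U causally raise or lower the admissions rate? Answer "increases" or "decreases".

Department satisfies the back-door criterion: it is not a descendant of the review committee, and it blocks the spurious path from review committee to outcome. Adjusting for it (i.e., using the within-department rates) gives the causal effect.
Within each level — Humanities: 58.6% vs 73.7%; Business: 47.2% vs 54.7%; History: 10.0% vs 33.0% — Committee Q is higher every time.

decreases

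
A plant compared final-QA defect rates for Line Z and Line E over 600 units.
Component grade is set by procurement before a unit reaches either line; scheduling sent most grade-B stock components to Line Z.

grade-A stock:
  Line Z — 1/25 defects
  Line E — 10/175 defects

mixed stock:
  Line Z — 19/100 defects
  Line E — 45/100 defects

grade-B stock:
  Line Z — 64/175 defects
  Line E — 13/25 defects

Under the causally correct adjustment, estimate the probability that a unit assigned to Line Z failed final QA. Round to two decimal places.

0.20

The stratified and pooled comparisons disagree (Line Z wins within each component grade; Line E wins overall), so the answer turns on the causal role of component grade.
Component grade is set before the line has any effect — it is not caused by the line — and it independently drives the outcome. That makes it a confounder, so the causal comparison is within component grade levels.
Standardising Line Z to the population component grade mix: 0.333·1/25 + 0.333·19/100 + 0.333·64/175 = 0.199.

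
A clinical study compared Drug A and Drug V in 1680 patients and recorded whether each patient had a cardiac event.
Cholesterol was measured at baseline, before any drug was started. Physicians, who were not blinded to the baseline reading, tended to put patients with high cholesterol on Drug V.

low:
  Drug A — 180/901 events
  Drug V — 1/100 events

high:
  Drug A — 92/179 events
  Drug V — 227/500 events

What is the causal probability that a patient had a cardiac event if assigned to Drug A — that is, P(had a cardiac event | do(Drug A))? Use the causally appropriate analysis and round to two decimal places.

0.33

The cholesterol-specific comparison favours Drug V throughout, but the pooled figures favour Drug A. The question is whether to condition on cholesterol.
Nothing the drug does changes cholesterol; the imbalance is an allocation artefact. With cholesterol also predicting the outcome, the pooled figure is confounded, and the within-stratum comparison is the causal one.
Standardising Drug A to the population cholesterol mix: 0.596·180/901 + 0.404·92/179 = 0.327.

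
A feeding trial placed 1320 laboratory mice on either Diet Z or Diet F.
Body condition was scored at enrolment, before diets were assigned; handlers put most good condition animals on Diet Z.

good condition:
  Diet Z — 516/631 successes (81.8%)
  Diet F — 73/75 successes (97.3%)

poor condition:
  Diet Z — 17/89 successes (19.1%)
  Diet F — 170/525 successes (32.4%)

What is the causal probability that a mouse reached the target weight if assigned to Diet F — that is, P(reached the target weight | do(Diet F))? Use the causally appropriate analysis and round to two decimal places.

0.67

Diet F is higher inside every starting body condition stratum but Diet Z is higher in aggregate. Whether to stratify depends on how starting body condition relates to the diet.
Here starting body condition is a common cause — it drives both which diet a case falls under and the outcome. The crude comparison mixes populations; the stratum-specific rates are the causally relevant ones.
Standardising Diet F to the population starting body condition mix: 0.535·73/75 + 0.465·170/525 = 0.671.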